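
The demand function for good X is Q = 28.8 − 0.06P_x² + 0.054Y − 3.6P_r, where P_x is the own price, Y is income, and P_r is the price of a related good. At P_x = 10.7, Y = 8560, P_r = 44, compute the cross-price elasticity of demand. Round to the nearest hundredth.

-0.49

Q = 28.8 − 0.06(10.7)² + 0.054(8560) − 3.6(44) = 28.8 − 6.8694 + 462.24 − 158.4 = 325.7706.
∂Q/∂P_r = −3.6, so E_xy = -3.6·(44/325.7706) ≈ -0.49.
E_xy < 0: the goods are complements.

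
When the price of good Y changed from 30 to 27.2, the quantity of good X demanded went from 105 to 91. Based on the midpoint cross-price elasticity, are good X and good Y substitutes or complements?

substitutes

%ΔQ_x = (91 − 105)/[(105+91)/2] = -14/98 ≈ -0.1429.
%ΔP_y = (27.2 − 30)/[(30+27.2)/2] ≈ -0.0979.
E_xy = -0.1429/-0.0979 ≈ 1.459.
E_xy > 0, so the goods are substitutes.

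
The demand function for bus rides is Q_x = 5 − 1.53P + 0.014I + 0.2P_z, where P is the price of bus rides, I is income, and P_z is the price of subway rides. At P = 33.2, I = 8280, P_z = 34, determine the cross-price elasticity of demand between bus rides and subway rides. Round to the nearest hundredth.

0.09

Substituting, Q_x = 5 − 1.53(33.2) + 0.014(8280) + 0.2(34) = 5 − 50.796 + 115.92 + 6.8 = 76.924.
∂Q_x/∂P_z = +0.2, so E_xy = 0.2·(34/76.924) ≈ 0.09.
E_xy > 0: the goods are substitutes.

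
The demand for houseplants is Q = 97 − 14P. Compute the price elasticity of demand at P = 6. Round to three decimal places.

At P = 6, Q = 13.
dQ/dP = −14.
Point elasticity E = (dQ/dP)·(P/Q) = -14 × 6/13 ≈ -6.462.
|E| > 1, so demand is elastic at this price.

-6.462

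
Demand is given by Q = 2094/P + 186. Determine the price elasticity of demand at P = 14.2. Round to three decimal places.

-0.442

At P = 14.2, Q = 333.4648.
dQ/dP = −2094/P² = −10.3848.
Point elasticity E = (dQ/dP)·(P/Q) = -10.3848 × 14.2/333.4648 ≈ -0.442.
|E| < 1, so demand is inelastic at this price.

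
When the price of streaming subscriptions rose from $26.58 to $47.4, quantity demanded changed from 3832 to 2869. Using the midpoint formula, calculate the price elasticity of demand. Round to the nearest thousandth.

%ΔQ = (2869 − 3832)/[(3832 + 2869)/2] = -963/3350.5 ≈ -0.2874.
%ΔP = (47.4 − 26.58)/[(26.58 + 47.4)/2] = 20.82/36.99 ≈ 0.5629.
Arc elasticity E = %ΔQ/%ΔP ≈ -0.2874/0.5629 ≈ -0.511.
|E| < 1: demand is inelastic over this range.

-0.511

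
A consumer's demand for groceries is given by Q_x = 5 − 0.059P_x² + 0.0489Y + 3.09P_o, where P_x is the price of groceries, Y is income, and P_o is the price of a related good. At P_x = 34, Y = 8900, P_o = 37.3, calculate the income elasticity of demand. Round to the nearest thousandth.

Substituting, Q_x = 5 − 0.059(34)² + 0.0489(8900) + 3.09(37.3) = 5 − 68.204 + 435.21 + 115.257 = 487.263.
∂Q_x/∂Y = +0.0489, so E_I = 0.0489·(8900/487.263) ≈ 0.893.
E_I ∈ (0,1): normal good (necessity).

0.893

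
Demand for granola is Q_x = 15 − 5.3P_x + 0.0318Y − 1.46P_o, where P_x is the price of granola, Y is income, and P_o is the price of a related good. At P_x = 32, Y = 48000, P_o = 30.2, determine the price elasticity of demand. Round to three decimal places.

-0.128

Evaluating quantity at (P_x, Y, P_o) gives Q_x = 15 − 5.3(32) + 0.0318(48000) − 1.46(30.2) = 15 − 169.6 + 1526.4 − 44.092 = 1327.708.
∂Q_x/∂P_x = −5.3, so E_p = (−5.3)·(32/1327.708) ≈ -0.128.
|E_p| < 1: demand is inelastic.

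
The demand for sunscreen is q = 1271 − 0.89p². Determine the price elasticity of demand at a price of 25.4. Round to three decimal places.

At p = 25.4, q = 696.8076.
dq/dp = −2·0.89·p = −45.212.
Point elasticity E = (dq/dp)·(p/q) = -45.212 × 25.4/696.8076 ≈ -1.648.
|E| > 1, so demand is elastic at this price.

-1.648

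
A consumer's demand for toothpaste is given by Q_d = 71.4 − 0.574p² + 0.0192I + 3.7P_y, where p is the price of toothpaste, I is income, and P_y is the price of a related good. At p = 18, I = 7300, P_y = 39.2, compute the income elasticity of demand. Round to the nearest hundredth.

0.82

Evaluating quantity at (p, I, P_y) gives Q_d = 71.4 − 0.574(18)² + 0.0192(7300) + 3.7(39.2) = 71.4 − 185.976 + 140.16 + 145.04 = 170.624.
∂Q_d/∂I = +0.0192, so E_I = 0.0192·(7300/170.624) ≈ 0.82.
E_I ∈ (0,1): normal good (necessity).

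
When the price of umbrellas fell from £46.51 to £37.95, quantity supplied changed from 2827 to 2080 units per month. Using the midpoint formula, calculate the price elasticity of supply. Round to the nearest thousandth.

%Δq = (2080 − 2827)/[(2827 + 2080)/2] = -747/2453.5 ≈ -0.3045.
%Δp = (37.95 − 46.51)/[(46.51 + 37.95)/2] = -8.56/42.23 ≈ -0.2027.
Arc elasticity E = %Δq/%Δp ≈ -0.3045/-0.2027 ≈ 1.502.
|E| > 1: supply is elastic over this range.

1.502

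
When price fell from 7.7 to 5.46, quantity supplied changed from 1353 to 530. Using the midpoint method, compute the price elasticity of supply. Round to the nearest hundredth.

%ΔQ = (530 − 1353)/[(1353 + 530)/2] = -823/941.5 ≈ -0.8741.
%ΔP = (5.46 − 7.7)/[(7.7 + 5.46)/2] = -2.24/6.58 ≈ -0.3404.
Arc elasticity E = %ΔQ/%ΔP ≈ -0.8741/-0.3404 ≈ 2.57.
|E| > 1: supply is elastic over this range.

2.57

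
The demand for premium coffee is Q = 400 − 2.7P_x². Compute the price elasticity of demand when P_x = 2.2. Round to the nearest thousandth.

At P_x = 2.2, Q = 386.932.
dQ/dP_x = −2·2.7·P_x = −11.88.
Point elasticity E = (dQ/dP_x)·(P_x/Q) = -11.88 × 2.2/386.932 ≈ -0.068.
|E| < 1, so demand is inelastic at this price.

-0.068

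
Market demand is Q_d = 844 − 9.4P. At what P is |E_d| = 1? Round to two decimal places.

For linear demand Q_d = a − bP, E = −bP/(a − bP). |E| = 1 ⇒ bP = a − bP ⇒ P = a/(2b).
P = 844/(2·9.4) ≈ 44.89.

44.89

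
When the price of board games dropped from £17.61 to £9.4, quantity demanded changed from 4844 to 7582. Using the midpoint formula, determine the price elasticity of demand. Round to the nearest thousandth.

-0.725

%Δq = (7582 − 4844)/[(4844 + 7582)/2] = 2738/6213 ≈ 0.4407.
%ΔP = (9.4 − 17.61)/[(17.61 + 9.4)/2] = -8.21/13.505 ≈ -0.6079.
Arc elasticity E = %Δq/%ΔP ≈ 0.4407/-0.6079 ≈ -0.725.
|E| < 1: demand is inelastic over this range.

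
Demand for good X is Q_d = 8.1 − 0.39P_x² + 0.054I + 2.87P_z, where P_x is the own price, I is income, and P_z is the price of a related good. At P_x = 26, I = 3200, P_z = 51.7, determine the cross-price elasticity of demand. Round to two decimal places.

2.26

Evaluating quantity at (P_x, I, P_z) gives Q_d = 8.1 − 0.39(26)² + 0.054(3200) + 2.87(51.7) = 8.1 − 263.64 + 172.8 + 148.379 = 65.639.
∂Q_d/∂P_z = +2.87, so E_xy = 2.87·(51.7/65.639) ≈ 2.26.
E_xy > 0: the goods are substitutes.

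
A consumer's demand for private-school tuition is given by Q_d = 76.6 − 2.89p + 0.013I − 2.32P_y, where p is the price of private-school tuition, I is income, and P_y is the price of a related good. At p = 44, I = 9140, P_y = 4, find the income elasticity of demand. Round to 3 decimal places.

First evaluate Q_d: 76.6 − 2.89(44) + 0.013(9140) − 2.32(4) = 76.6 − 127.16 + 118.82 − 9.28 = 58.98.
∂Q_d/∂I = +0.013, so E_I = 0.013·(9140/58.98) ≈ 2.015.
E_I > 1: normal good (luxury).

2.015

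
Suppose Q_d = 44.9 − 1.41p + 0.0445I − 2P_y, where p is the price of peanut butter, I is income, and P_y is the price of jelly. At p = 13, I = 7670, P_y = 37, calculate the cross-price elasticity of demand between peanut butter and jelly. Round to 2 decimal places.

First evaluate Q_d: 44.9 − 1.41(13) + 0.0445(7670) − 2(37) = 44.9 − 18.33 + 341.315 − 74 = 293.885.
∂Q_d/∂P_y = −2, so E_xy = -2·(37/293.885) ≈ -0.25.
E_xy < 0: the goods are complements.

-0.25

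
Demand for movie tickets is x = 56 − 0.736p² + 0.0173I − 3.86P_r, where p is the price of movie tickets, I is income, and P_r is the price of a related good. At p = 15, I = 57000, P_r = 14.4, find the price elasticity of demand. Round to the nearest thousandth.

Evaluating quantity at (p, I, P_r) gives x = 56 − 0.736(15)² + 0.0173(57000) − 3.86(14.4) = 56 − 165.6 + 986.1 − 55.584 = 820.916.
∂x/∂p = −2·0.736·p = -22.08, so E_p = -22.08·(15/820.916) ≈ -0.403.
|E_p| < 1: demand is inelastic.

-0.403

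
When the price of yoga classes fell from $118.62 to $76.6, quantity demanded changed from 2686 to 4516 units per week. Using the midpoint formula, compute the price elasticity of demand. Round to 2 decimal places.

%ΔQ = (4516 − 2686)/[(2686 + 4516)/2] = 1830/3601 ≈ 0.5082.
%ΔP = (76.6 − 118.62)/[(118.62 + 76.6)/2] = -42.02/97.61 ≈ -0.4305.
Arc elasticity E = %ΔQ/%ΔP ≈ 0.5082/-0.4305 ≈ -1.18.
|E| > 1: demand is elastic over this range.

-1.18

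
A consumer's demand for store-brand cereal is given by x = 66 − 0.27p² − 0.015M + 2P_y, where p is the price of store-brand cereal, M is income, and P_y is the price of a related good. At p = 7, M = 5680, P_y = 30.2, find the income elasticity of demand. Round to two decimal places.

-3.05

Substituting, x = 66 − 0.27(7)² − 0.015(5680) + 2(30.2) = 66 − 13.23 − 85.2 + 60.4 = 27.97.
∂x/∂M = −0.015, so E_I = -0.015·(5680/27.97) ≈ -3.05.
E_I < 0: inferior good.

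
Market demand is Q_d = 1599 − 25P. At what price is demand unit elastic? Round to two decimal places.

31.98

For linear demand Q_d = a − bP, E = −bP/(a − bP). |E| = 1 ⇒ bP = a − bP ⇒ P = a/(2b).
P = 1599/(2·25) = 31.98.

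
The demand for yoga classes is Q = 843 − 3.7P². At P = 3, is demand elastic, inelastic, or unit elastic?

At P = 3, Q = 809.7.
dQ/dP = −2·3.7·P = −22.2.
Point elasticity E = (dQ/dP)·(P/Q) = -22.2 × 3/809.7 ≈ -0.082.
|E| ≈ 0.082 < 1, so demand is inelastic.

inelastic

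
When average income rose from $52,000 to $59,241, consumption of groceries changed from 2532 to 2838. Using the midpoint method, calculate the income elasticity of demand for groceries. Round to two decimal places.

0.88

%ΔQ = (2838 − 2532)/[(2532+2838)/2] = 306/2685 ≈ 0.1140.
%ΔI = (59,241 − 52,000)/[(52,000+59,241)/2] = 7241/55620.5 ≈ 0.1302.
E_I = %ΔQ/%ΔI ≈ 0.88.
E_I ∈ (0,1): normal good (necessity).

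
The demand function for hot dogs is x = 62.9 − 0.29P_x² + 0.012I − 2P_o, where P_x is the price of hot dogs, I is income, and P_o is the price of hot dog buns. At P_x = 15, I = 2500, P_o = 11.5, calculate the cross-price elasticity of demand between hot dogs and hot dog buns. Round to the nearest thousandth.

x = 62.9 − 0.29(15)² + 0.012(2500) − 2(11.5) = 62.9 − 65.25 + 30 − 23 = 4.65.
∂x/∂P_o = −2, so E_xy = -2·(11.5/4.65) ≈ -4.946.
E_xy < 0: the goods are complements.

-4.946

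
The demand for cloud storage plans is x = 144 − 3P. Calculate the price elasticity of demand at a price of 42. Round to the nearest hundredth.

At P = 42, x = 18.
dx/dP = −3.
Point elasticity E = (dx/dP)·(P/x) = -3 × 42/18 ≈ -7.00.
|E| > 1, so demand is elastic at this price.

-7.00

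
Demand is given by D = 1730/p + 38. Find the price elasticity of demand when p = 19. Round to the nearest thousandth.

-0.706

At p = 19, D = 129.0526.
dD/dp = −1730/p² = −4.7922.
Point elasticity E = (dD/dp)·(p/D) = -4.7922 × 19/129.0526 ≈ -0.706.
|E| < 1, so demand is inelastic at this price.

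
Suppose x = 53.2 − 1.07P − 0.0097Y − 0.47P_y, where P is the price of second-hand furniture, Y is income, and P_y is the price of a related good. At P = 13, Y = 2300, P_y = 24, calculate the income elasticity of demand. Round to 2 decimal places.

At the given point, x = 53.2 − 1.07(13) − 0.0097(2300) − 0.47(24) = 53.2 − 13.91 − 22.31 − 11.28 = 5.7.
∂x/∂Y = −0.0097, so E_I = -0.0097·(2300/5.7) ≈ -3.91.
E_I < 0: inferior good.

-3.91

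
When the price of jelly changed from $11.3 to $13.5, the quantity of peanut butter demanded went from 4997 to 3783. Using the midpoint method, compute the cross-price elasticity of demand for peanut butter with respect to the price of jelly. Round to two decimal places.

-1.56

%ΔQ_x = (3783 − 4997)/[(4997+3783)/2] = -1214/4390 ≈ -0.2765.
%ΔP_y = (13.5 − 11.3)/[(11.3+13.5)/2] ≈ 0.1774.
E_xy = -0.2765/0.1774 ≈ -1.56.
E_xy < 0, so peanut butter and jelly are complements.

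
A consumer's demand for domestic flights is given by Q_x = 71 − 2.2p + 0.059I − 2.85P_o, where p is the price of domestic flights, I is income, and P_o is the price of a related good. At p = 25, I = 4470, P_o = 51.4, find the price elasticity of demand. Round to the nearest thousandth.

-0.413

Q_x = 71 − 2.2(25) + 0.059(4470) − 2.85(51.4) = 71 − 55 + 263.73 − 146.49 = 133.24.
∂Q_x/∂p = −2.2, so E_p = (−2.2)·(25/133.24) ≈ -0.413.
|E_p| < 1: demand is inelastic.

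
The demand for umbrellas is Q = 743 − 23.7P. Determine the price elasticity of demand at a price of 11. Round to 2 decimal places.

-0.54

At P = 11, Q = 482.3.
dQ/dP = −23.7.
Point elasticity E = (dQ/dP)·(P/Q) = -23.7 × 11/482.3 ≈ -0.54.
|E| < 1, so demand is inelastic at this price.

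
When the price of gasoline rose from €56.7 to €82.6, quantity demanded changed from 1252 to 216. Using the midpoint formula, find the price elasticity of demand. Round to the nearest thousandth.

-3.796

%ΔQ = (216 − 1252)/[(1252 + 216)/2] = -1036/734 ≈ -1.4114.
%ΔP = (82.6 − 56.7)/[(56.7 + 82.6)/2] = 25.9/69.65 ≈ 0.3719.
Arc elasticity E = %ΔQ/%ΔP ≈ -1.4114/0.3719 ≈ -3.796.
|E| > 1: demand is elastic over this range.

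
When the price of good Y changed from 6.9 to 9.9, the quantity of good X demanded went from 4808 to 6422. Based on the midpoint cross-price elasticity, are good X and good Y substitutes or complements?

substitutes

%ΔQ_x = (6422 − 4808)/[(4808+6422)/2] = 1614/5615 ≈ 0.2874.
%ΔP_y = (9.9 − 6.9)/[(6.9+9.9)/2] ≈ 0.3571.
E_xy = 0.2874/0.3571 ≈ 0.805.
E_xy > 0, so the goods are substitutes.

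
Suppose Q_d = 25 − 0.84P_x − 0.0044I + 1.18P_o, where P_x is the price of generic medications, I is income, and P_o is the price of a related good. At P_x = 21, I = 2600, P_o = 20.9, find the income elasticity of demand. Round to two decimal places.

-0.56

Evaluating quantity at (P_x, I, P_o) gives Q_d = 25 − 0.84(21) − 0.0044(2600) + 1.18(20.9) = 25 − 17.64 − 11.44 + 24.662 = 20.582.
∂Q_d/∂I = −0.0044, so E_I = -0.0044·(2600/20.582) ≈ -0.56.
E_I < 0: inferior good.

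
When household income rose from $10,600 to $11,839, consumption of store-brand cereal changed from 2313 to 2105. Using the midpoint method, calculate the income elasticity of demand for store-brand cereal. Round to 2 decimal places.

-0.85

%ΔQ = (2105 − 2313)/[(2313+2105)/2] = -208/2209 ≈ -0.0942.
%ΔI = (11,839 − 10,600)/[(10,600+11,839)/2] = 1239/11219.5 ≈ 0.1104.
E_I = %ΔQ/%ΔI ≈ -0.85.
E_I < 0: inferior good.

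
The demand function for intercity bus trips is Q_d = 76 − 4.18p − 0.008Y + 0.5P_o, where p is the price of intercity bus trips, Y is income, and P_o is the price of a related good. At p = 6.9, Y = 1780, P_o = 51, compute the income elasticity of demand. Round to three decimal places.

Substituting, Q_d = 76 − 4.18(6.9) − 0.008(1780) + 0.5(51) = 76 − 28.842 − 14.24 + 25.5 = 58.418.
∂Q_d/∂Y = −0.008, so E_I = -0.008·(1780/58.418) ≈ -0.244.
E_I < 0: inferior good.

-0.244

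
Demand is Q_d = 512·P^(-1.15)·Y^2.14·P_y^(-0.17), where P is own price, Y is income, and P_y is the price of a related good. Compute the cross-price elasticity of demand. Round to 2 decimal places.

For a Cobb–Douglas (constant-elasticity) form Q_d = A·P_y^α·…, the elasticity with respect to P_y equals the exponent α at every point.
Here the exponent on P_y is -0.17, so the cross-price elasticity of demand is -0.17.

-0.17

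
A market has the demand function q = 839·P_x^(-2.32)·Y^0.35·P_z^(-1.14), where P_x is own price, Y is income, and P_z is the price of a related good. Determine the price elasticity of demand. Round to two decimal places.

-2.32

For a Cobb–Douglas (constant-elasticity) form q = A·P_x^α·…, the elasticity with respect to P_x equals the exponent α at every point.
Here the exponent on P_x is -2.32, so the price elasticity of demand is -2.32.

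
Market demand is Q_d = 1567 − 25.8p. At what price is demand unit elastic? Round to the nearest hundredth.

For linear demand Q_d = a − bp, E = −bp/(a − bp). |E| = 1 ⇒ bp = a − bp ⇒ p = a/(2b).
p = 1567/(2·25.8) ≈ 30.37.

30.37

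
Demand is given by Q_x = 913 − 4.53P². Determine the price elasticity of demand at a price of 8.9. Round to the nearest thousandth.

At P = 8.9, Q_x = 554.1787.
dQ_x/dP = −2·4.53·P = −80.634.
Point elasticity E = (dQ_x/dP)·(P/Q_x) = -80.634 × 8.9/554.1787 ≈ -1.295.
|E| > 1, so demand is elastic at this price.

-1.295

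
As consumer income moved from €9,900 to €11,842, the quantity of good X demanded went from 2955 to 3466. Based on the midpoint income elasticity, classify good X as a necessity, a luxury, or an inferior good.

%ΔQ = (3466 − 2955)/[(2955+3466)/2] = 511/3210.5 ≈ 0.1592.
%ΔI = (11,842 − 9,900)/[(9,900+11,842)/2] = 1942/10871 ≈ 0.1786.
E_I = %ΔQ/%ΔI ≈ 0.891.
E_I ∈ (0,1): normal good (necessity).

necessity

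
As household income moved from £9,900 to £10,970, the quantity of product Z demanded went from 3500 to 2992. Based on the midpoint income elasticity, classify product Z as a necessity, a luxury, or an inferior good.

inferior

%ΔQ = (2992 − 3500)/[(3500+2992)/2] = -508/3246 ≈ -0.1565.
%ΔI = (10,970 − 9,900)/[(9,900+10,970)/2] = 1070/10435 ≈ 0.1025.
E_I = %ΔQ/%ΔI ≈ -1.526.
E_I < 0: inferior good.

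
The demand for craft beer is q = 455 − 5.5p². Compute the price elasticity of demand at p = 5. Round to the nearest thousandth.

-0.866

At p = 5, q = 317.5.
dq/dp = −2·5.5·p = −55.
Point elasticity E = (dq/dp)·(p/q) = -55 × 5/317.5 ≈ -0.866.
|E| < 1, so demand is inelastic at this price.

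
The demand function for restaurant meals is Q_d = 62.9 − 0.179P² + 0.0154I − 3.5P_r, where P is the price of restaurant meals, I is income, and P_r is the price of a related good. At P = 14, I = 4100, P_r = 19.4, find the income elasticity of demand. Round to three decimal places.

Evaluating quantity at (P, I, P_r) gives Q_d = 62.9 − 0.179(14)² + 0.0154(4100) − 3.5(19.4) = 62.9 − 35.084 + 63.14 − 67.9 = 23.056.
∂Q_d/∂I = +0.0154, so E_I = 0.0154·(4100/23.056) ≈ 2.739.
E_I > 1: normal good (luxury).

2.739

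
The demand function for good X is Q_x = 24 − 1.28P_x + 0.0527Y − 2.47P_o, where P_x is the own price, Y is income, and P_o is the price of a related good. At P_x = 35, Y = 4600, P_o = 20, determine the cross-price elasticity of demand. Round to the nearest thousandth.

-0.287

At the given point, Q_x = 24 − 1.28(35) + 0.0527(4600) − 2.47(20) = 24 − 44.8 + 242.42 − 49.4 = 172.22.
∂Q_x/∂P_o = −2.47, so E_xy = -2.47·(20/172.22) ≈ -0.287.
E_xy < 0: the goods are complements.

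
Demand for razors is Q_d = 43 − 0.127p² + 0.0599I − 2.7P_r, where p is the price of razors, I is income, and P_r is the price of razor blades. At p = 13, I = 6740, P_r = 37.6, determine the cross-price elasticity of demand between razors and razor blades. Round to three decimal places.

At the given point, Q_d = 43 − 0.127(13)² + 0.0599(6740) − 2.7(37.6) = 43 − 21.463 + 403.726 − 101.52 = 323.743.
∂Q_d/∂P_r = −2.7, so E_xy = -2.7·(37.6/323.743) ≈ -0.314.
E_xy < 0: the goods are complements.

-0.314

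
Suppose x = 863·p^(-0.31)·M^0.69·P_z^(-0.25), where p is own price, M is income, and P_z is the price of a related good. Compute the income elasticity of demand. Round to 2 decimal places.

For a Cobb–Douglas (constant-elasticity) form x = A·M^α·…, the elasticity with respect to M equals the exponent α at every point.
Here the exponent on M is 0.69, so the income elasticity of demand is 0.69.

0.69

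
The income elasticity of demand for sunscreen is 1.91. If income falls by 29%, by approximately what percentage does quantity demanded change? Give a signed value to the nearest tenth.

-55.4

%ΔQ ≈ E × %ΔI = (1.91) × (-29%) ≈ -55.4%.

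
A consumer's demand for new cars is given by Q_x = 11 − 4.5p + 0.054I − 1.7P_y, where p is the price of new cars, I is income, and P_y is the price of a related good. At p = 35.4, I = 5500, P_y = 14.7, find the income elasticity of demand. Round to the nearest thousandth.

First evaluate Q_x: 11 − 4.5(35.4) + 0.054(5500) − 1.7(14.7) = 11 − 159.3 + 297 − 24.99 = 123.71.
∂Q_x/∂I = +0.054, so E_I = 0.054·(5500/123.71) ≈ 2.401.
E_I > 1: normal good (luxury).

2.401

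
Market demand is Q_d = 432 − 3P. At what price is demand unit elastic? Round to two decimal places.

For linear demand Q_d = a − bP, E = −bP/(a − bP). |E| = 1 ⇒ bP = a − bP ⇒ P = a/(2b).
P = 432/(2·3) = 72.00.

72.00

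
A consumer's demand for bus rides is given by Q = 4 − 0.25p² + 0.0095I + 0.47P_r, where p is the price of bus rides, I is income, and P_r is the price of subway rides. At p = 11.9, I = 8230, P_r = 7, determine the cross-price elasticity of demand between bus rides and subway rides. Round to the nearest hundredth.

0.07

Evaluating quantity at (p, I, P_r) gives Q = 4 − 0.25(11.9)² + 0.0095(8230) + 0.47(7) = 4 − 35.4025 + 78.185 + 3.29 = 50.0725.
∂Q/∂P_r = +0.47, so E_xy = 0.47·(7/50.0725) ≈ 0.07.
E_xy > 0: the goods are substitutes.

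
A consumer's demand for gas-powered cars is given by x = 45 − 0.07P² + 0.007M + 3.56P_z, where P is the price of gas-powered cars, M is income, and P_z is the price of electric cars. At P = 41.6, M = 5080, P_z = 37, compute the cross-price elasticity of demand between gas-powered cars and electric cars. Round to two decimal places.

At the given point, x = 45 − 0.07(41.6)² + 0.007(5080) + 3.56(37) = 45 − 121.1392 + 35.56 + 131.72 = 91.1408.
∂x/∂P_z = +3.56, so E_xy = 3.56·(37/91.1408) ≈ 1.45.
E_xy > 0: the goods are substitutes.

1.45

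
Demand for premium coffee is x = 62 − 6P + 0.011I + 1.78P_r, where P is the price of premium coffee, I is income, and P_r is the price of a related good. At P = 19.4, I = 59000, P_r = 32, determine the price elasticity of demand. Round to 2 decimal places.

-0.18

Evaluating quantity at (P, I, P_r) gives x = 62 − 6(19.4) + 0.011(59000) + 1.78(32) = 62 − 116.4 + 649 + 56.96 = 651.56.
∂x/∂P = −6, so E_p = (−6)·(19.4/651.56) ≈ -0.18.
|E_p| < 1: demand is inelastic.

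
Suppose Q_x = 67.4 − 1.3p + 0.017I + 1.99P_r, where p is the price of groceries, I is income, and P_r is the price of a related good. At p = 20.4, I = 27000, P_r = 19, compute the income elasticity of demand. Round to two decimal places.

First evaluate Q_x: 67.4 − 1.3(20.4) + 0.017(27000) + 1.99(19) = 67.4 − 26.52 + 459 + 37.81 = 537.69.
∂Q_x/∂I = +0.017, so E_I = 0.017·(27000/537.69) ≈ 0.85.
E_I ∈ (0,1): normal good (necessity).

0.85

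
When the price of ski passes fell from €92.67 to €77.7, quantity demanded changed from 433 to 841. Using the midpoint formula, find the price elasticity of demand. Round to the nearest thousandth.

-3.645

%ΔQ = (841 − 433)/[(433 + 841)/2] = 408/637 ≈ 0.6405.
%ΔP = (77.7 − 92.67)/[(92.67 + 77.7)/2] = -14.97/85.185 ≈ -0.1757.
Arc elasticity E = %ΔQ/%ΔP ≈ 0.6405/-0.1757 ≈ -3.645.
|E| > 1: demand is elastic over this range.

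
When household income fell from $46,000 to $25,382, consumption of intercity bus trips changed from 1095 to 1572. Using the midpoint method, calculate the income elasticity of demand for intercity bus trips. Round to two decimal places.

-0.62

%ΔQ = (1572 − 1095)/[(1095+1572)/2] = 477/1333.5 ≈ 0.3577.
%ΔI = (25,382 − 46,000)/[(46,000+25,382)/2] = -20618/35691 ≈ -0.5777.
E_I = %ΔQ/%ΔI ≈ -0.62.
E_I < 0: inferior good.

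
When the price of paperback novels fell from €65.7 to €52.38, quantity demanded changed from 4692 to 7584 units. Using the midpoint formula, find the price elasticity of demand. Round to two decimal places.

%ΔQ = (7584 − 4692)/[(4692 + 7584)/2] = 2892/6138 ≈ 0.4712.
%Δp = (52.38 − 65.7)/[(65.7 + 52.38)/2] = -13.32/59.04 ≈ -0.2256.
Arc elasticity E = %ΔQ/%Δp ≈ 0.4712/-0.2256 ≈ -2.09.
|E| > 1: demand is elastic over this range.

-2.09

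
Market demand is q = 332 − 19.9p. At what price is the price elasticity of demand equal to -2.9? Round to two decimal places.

12.41

Set −bp/(a − bp) = −2.9 ⇒ bp = 2.9(a − bp) ⇒ bp(1+2.9) = 2.9·a.
p = 2.9·332/(19.9·3.9) ≈ 12.41.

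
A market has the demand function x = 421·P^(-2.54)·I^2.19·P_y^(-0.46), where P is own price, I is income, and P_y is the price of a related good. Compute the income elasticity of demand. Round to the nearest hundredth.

For a Cobb–Douglas (constant-elasticity) form x = A·I^α·…, the elasticity with respect to I equals the exponent α at every point.
Here the exponent on I is 2.19, so the income elasticity of demand is 2.19.

2.19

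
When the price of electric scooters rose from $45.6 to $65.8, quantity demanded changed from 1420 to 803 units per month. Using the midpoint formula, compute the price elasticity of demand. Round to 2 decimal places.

%Δq = (803 − 1420)/[(1420 + 803)/2] = -617/1111.5 ≈ -0.5551.
%ΔP = (65.8 − 45.6)/[(45.6 + 65.8)/2] = 20.2/55.7 ≈ 0.3627.
Arc elasticity E = %Δq/%ΔP ≈ -0.5551/0.3627 ≈ -1.53.
|E| > 1: demand is elastic over this range.

-1.53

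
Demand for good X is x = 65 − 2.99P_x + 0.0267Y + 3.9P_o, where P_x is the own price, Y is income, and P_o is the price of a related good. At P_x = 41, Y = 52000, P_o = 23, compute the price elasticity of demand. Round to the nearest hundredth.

x = 65 − 2.99(41) + 0.0267(52000) + 3.9(23) = 65 − 122.59 + 1388.4 + 89.7 = 1420.51.
∂x/∂P_x = −2.99, so E_p = (−2.99)·(41/1420.51) ≈ -0.09.
|E_p| < 1: demand is inelastic.

-0.09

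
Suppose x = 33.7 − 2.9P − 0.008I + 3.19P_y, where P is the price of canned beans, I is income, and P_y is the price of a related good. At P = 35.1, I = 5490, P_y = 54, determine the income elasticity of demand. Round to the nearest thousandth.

x = 33.7 − 2.9(35.1) − 0.008(5490) + 3.19(54) = 33.7 − 101.79 − 43.92 + 172.26 = 60.25.
∂x/∂I = −0.008, so E_I = -0.008·(5490/60.25) ≈ -0.729.
E_I < 0: inferior good.

-0.729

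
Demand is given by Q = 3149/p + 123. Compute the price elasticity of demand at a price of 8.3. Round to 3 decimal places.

At p = 8.3, Q = 502.3976.
dQ/dp = −3149/p² = −45.7106.
Point elasticity E = (dQ/dp)·(p/Q) = -45.7106 × 8.3/502.3976 ≈ -0.755.
|E| < 1, so demand is inelastic at this price.

-0.755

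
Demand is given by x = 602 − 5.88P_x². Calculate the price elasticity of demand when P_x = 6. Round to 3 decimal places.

At P_x = 6, x = 390.32.
dx/dP_x = −2·5.88·P_x = −70.56.
Point elasticity E = (dx/dP_x)·(P_x/x) = -70.56 × 6/390.32 ≈ -1.085.
|E| > 1, so demand is elastic at this price.

-1.085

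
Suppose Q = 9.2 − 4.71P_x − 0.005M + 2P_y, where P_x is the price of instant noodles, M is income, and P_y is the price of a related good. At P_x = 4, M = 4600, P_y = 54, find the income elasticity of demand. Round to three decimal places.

Q = 9.2 − 4.71(4) − 0.005(4600) + 2(54) = 9.2 − 18.84 − 23 + 108 = 75.36.
∂Q/∂M = −0.005, so E_I = -0.005·(4600/75.36) ≈ -0.305.
E_I < 0: inferior good.

-0.305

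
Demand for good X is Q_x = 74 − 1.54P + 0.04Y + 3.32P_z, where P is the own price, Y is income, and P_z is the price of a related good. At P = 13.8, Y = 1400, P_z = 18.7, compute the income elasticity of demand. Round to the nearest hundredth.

Q_x = 74 − 1.54(13.8) + 0.04(1400) + 3.32(18.7) = 74 − 21.252 + 56 + 62.084 = 170.832.
∂Q_x/∂Y = +0.04, so E_I = 0.04·(1400/170.832) ≈ 0.33.
E_I ∈ (0,1): normal good (necessity).

0.33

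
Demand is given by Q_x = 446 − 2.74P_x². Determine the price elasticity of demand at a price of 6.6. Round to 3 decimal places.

-0.731

At P_x = 6.6, Q_x = 326.6456.
dQ_x/dP_x = −2·2.74·P_x = −36.168.
Point elasticity E = (dQ_x/dP_x)·(P_x/Q_x) = -36.168 × 6.6/326.6456 ≈ -0.731.
|E| < 1, so demand is inelastic at this price.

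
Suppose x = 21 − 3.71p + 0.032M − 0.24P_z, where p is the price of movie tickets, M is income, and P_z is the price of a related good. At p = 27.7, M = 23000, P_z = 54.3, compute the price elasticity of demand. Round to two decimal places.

-0.16

At the given point, x = 21 − 3.71(27.7) + 0.032(23000) − 0.24(54.3) = 21 − 102.767 + 736 − 13.032 = 641.201.
∂x/∂p = −3.71, so E_p = (−3.71)·(27.7/641.201) ≈ -0.16.
|E_p| < 1: demand is inelastic.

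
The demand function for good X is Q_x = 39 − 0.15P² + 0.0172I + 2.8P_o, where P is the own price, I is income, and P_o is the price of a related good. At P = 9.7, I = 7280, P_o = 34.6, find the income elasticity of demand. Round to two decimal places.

Q_x = 39 − 0.15(9.7)² + 0.0172(7280) + 2.8(34.6) = 39 − 14.1135 + 125.216 + 96.88 = 246.9825.
∂Q_x/∂I = +0.0172, so E_I = 0.0172·(7280/246.9825) ≈ 0.51.
E_I ∈ (0,1): normal good (necessity).

0.51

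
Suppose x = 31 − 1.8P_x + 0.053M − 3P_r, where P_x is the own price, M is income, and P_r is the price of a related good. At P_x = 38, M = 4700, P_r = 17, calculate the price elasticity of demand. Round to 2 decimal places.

-0.43

x = 31 − 1.8(38) + 0.053(4700) − 3(17) = 31 − 68.4 + 249.1 − 51 = 160.7.
∂x/∂P_x = −1.8, so E_p = (−1.8)·(38/160.7) ≈ -0.43.
|E_p| < 1: demand is inelastic.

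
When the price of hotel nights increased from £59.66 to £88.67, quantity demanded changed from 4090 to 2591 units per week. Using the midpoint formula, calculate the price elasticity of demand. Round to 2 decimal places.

-1.15

%ΔQ = (2591 − 4090)/[(4090 + 2591)/2] = -1499/3340.5 ≈ -0.4487.
%ΔP = (88.67 − 59.66)/[(59.66 + 88.67)/2] = 29.01/74.165 ≈ 0.3912.
Arc elasticity E = %ΔQ/%ΔP ≈ -0.4487/0.3912 ≈ -1.15.
|E| > 1: demand is elastic over this range.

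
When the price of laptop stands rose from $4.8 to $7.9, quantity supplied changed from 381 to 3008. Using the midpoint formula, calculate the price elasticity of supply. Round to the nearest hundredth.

%ΔQ = (3008 − 381)/[(381 + 3008)/2] = 2627/1694.5 ≈ 1.5503.
%Δp = (7.9 − 4.8)/[(4.8 + 7.9)/2] = 3.1/6.35 ≈ 0.4882.
Arc elasticity E = %ΔQ/%Δp ≈ 1.5503/0.4882 ≈ 3.18.
|E| > 1: supply is elastic over this range.

3.18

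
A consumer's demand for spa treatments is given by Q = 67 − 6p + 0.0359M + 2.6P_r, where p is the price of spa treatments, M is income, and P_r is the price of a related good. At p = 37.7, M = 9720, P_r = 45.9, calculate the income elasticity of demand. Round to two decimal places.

First evaluate Q: 67 − 6(37.7) + 0.0359(9720) + 2.6(45.9) = 67 − 226.2 + 348.948 + 119.34 = 309.088.
∂Q/∂M = +0.0359, so E_I = 0.0359·(9720/309.088) ≈ 1.13.
E_I > 1: normal good (luxury).

1.13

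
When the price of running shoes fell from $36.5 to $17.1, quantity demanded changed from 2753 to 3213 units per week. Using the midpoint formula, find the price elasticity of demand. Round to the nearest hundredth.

%Δq = (3213 − 2753)/[(2753 + 3213)/2] = 460/2983 ≈ 0.1542.
%Δp = (17.1 − 36.5)/[(36.5 + 17.1)/2] = -19.4/26.8 ≈ -0.7239.
Arc elasticity E = %Δq/%Δp ≈ 0.1542/-0.7239 ≈ -0.21.
|E| < 1: demand is inelastic over this range.

-0.21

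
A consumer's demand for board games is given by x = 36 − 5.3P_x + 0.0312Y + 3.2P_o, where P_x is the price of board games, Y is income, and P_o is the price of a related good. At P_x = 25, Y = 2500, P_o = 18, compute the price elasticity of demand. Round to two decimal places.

Evaluating quantity at (P_x, Y, P_o) gives x = 36 − 5.3(25) + 0.0312(2500) + 3.2(18) = 36 − 132.5 + 78 + 57.6 = 39.1.
∂x/∂P_x = −5.3, so E_p = (−5.3)·(25/39.1) ≈ -3.39.
|E_p| > 1: demand is elastic.

-3.39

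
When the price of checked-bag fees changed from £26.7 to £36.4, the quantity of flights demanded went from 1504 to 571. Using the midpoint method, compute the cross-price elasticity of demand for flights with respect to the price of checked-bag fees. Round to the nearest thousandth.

%ΔQ_x = (571 − 1504)/[(1504+571)/2] = -933/1037.5 ≈ -0.8993.
%ΔP_y = (36.4 − 26.7)/[(26.7+36.4)/2] ≈ 0.3074.
E_xy = -0.8993/0.3074 ≈ -2.925.
E_xy < 0, so flights and checked-bag fees are complements.

-2.925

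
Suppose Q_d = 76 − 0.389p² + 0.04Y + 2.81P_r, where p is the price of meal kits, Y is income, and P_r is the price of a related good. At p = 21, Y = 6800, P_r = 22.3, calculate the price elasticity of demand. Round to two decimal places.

At the given point, Q_d = 76 − 0.389(21)² + 0.04(6800) + 2.81(22.3) = 76 − 171.549 + 272 + 62.663 = 239.114.
∂Q_d/∂p = −2·0.389·p = -16.338, so E_p = -16.338·(21/239.114) ≈ -1.43.
|E_p| > 1: demand is elastic.

-1.43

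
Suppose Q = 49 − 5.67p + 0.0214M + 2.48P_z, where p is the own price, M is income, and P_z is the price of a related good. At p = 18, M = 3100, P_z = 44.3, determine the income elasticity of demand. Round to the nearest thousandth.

Substituting, Q = 49 − 5.67(18) + 0.0214(3100) + 2.48(44.3) = 49 − 102.06 + 66.34 + 109.864 = 123.144.
∂Q/∂M = +0.0214, so E_I = 0.0214·(3100/123.144) ≈ 0.539.
E_I ∈ (0,1): normal good (necessity).

0.539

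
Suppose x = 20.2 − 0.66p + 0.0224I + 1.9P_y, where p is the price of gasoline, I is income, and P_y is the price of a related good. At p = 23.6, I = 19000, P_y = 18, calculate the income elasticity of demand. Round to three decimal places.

x = 20.2 − 0.66(23.6) + 0.0224(19000) + 1.9(18) = 20.2 − 15.576 + 425.6 + 34.2 = 464.424.
∂x/∂I = +0.0224, so E_I = 0.0224·(19000/464.424) ≈ 0.916.
E_I ∈ (0,1): normal good (necessity).

0.916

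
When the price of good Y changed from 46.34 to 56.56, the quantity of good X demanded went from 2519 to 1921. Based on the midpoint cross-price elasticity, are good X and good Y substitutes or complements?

%ΔQ_x = (1921 − 2519)/[(2519+1921)/2] = -598/2220 ≈ -0.2694.
%ΔP_y = (56.56 − 46.34)/[(46.34+56.56)/2] ≈ 0.1986.
E_xy = -0.2694/0.1986 ≈ -1.356.
E_xy < 0, so the goods are complements.

complements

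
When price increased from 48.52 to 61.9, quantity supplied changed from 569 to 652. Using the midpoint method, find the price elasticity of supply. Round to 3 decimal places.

0.561

%ΔQ = (652 − 569)/[(569 + 652)/2] = 83/610.5 ≈ 0.1360.
%Δp = (61.9 − 48.52)/[(48.52 + 61.9)/2] = 13.38/55.21 ≈ 0.2423.
Arc elasticity E = %ΔQ/%Δp ≈ 0.1360/0.2423 ≈ 0.561.
|E| < 1: supply is inelastic over this range.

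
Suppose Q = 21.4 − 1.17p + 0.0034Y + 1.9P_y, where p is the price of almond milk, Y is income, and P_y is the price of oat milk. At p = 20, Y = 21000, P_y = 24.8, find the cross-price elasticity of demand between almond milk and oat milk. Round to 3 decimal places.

0.404

At the given point, Q = 21.4 − 1.17(20) + 0.0034(21000) + 1.9(24.8) = 21.4 − 23.4 + 71.4 + 47.12 = 116.52.
∂Q/∂P_y = +1.9, so E_xy = 1.9·(24.8/116.52) ≈ 0.404.
E_xy > 0: the goods are substitutes.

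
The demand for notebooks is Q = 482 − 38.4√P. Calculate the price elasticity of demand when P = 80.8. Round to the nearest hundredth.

At P = 80.8, Q = 136.8269.
dQ/dP = −38.4/(2√P) = −38.4/(2·8.9889).
Point elasticity E = (dQ/dP)·(P/Q) = -2.136 × 80.8/136.8269 ≈ -1.26.
|E| > 1, so demand is elastic at this price.

-1.26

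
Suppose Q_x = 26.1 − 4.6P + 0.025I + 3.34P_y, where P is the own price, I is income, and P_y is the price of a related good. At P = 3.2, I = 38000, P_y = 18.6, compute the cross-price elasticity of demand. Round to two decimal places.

First evaluate Q_x: 26.1 − 4.6(3.2) + 0.025(38000) + 3.34(18.6) = 26.1 − 14.72 + 950 + 62.124 = 1023.504.
∂Q_x/∂P_y = +3.34, so E_xy = 3.34·(18.6/1023.504) ≈ 0.06.
E_xy > 0: the goods are substitutes.

0.06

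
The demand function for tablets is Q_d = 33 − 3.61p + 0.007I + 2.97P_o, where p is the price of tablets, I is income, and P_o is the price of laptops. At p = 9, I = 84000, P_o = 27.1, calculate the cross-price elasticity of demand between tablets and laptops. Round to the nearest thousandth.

0.120

First evaluate Q_d: 33 − 3.61(9) + 0.007(84000) + 2.97(27.1) = 33 − 32.49 + 588 + 80.487 = 668.997.
∂Q_d/∂P_o = +2.97, so E_xy = 2.97·(27.1/668.997) ≈ 0.120.
E_xy > 0: the goods are substitutes.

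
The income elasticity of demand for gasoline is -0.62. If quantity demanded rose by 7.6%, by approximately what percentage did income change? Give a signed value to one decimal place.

%ΔQ ≈ E × %ΔI ⇒ %ΔI = %ΔQ / E = (7.6%)/(-0.62) ≈ -12.3%.

-12.3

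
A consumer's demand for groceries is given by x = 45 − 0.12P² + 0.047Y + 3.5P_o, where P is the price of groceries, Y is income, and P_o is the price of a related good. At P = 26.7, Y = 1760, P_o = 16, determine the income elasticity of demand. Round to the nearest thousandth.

0.843

At the given point, x = 45 − 0.12(26.7)² + 0.047(1760) + 3.5(16) = 45 − 85.5468 + 82.72 + 56 = 98.1732.
∂x/∂Y = +0.047, so E_I = 0.047·(1760/98.1732) ≈ 0.843.
E_I ∈ (0,1): normal good (necessity).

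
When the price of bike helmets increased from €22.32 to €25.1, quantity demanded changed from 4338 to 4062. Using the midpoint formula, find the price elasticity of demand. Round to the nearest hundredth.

-0.56

%ΔQ = (4062 − 4338)/[(4338 + 4062)/2] = -276/4200 ≈ -0.0657.
%ΔP = (25.1 − 22.32)/[(22.32 + 25.1)/2] = 2.78/23.71 ≈ 0.1173.
Arc elasticity E = %ΔQ/%ΔP ≈ -0.0657/0.1173 ≈ -0.56.
|E| < 1: demand is inelastic over this range.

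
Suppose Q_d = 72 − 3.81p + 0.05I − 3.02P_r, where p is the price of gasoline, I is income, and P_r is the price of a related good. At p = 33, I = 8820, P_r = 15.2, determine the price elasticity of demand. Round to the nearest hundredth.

First evaluate Q_d: 72 − 3.81(33) + 0.05(8820) − 3.02(15.2) = 72 − 125.73 + 441 − 45.904 = 341.366.
∂Q_d/∂p = −3.81, so E_p = (−3.81)·(33/341.366) ≈ -0.37.
|E_p| < 1: demand is inelastic.

-0.37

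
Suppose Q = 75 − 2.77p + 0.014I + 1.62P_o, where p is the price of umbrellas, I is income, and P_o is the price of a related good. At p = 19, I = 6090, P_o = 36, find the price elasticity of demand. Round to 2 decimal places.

Q = 75 − 2.77(19) + 0.014(6090) + 1.62(36) = 75 − 52.63 + 85.26 + 58.32 = 165.95.
∂Q/∂p = −2.77, so E_p = (−2.77)·(19/165.95) ≈ -0.32.
|E_p| < 1: demand is inelastic.

-0.32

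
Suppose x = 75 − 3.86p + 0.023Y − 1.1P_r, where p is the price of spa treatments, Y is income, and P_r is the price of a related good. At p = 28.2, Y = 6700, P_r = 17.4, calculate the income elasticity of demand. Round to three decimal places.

1.524

Evaluating quantity at (p, Y, P_r) gives x = 75 − 3.86(28.2) + 0.023(6700) − 1.1(17.4) = 75 − 108.852 + 154.1 − 19.14 = 101.108.
∂x/∂Y = +0.023, so E_I = 0.023·(6700/101.108) ≈ 1.524.
E_I > 1: normal good (luxury).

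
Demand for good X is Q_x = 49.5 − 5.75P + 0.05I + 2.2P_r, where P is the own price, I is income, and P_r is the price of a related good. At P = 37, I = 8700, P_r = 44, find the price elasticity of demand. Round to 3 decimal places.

Evaluating quantity at (P, I, P_r) gives Q_x = 49.5 − 5.75(37) + 0.05(8700) + 2.2(44) = 49.5 − 212.75 + 435 + 96.8 = 368.55.
∂Q_x/∂P = −5.75, so E_p = (−5.75)·(37/368.55) ≈ -0.577.
|E_p| < 1: demand is inelastic.

-0.577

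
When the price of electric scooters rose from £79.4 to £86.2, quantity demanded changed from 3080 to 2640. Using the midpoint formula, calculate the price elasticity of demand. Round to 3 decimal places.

-1.873

%Δq = (2640 − 3080)/[(3080 + 2640)/2] = -440/2860 ≈ -0.1538.
%Δp = (86.2 − 79.4)/[(79.4 + 86.2)/2] = 6.8/82.8 ≈ 0.0821.
Arc elasticity E = %Δq/%Δp ≈ -0.1538/0.0821 ≈ -1.873.
|E| > 1: demand is elastic over this range.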